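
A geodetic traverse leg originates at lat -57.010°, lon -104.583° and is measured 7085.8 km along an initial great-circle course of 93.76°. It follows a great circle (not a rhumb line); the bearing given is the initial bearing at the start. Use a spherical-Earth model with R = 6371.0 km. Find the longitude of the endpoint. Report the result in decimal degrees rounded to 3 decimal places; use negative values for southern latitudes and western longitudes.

Angular distance δ = d/R = 7085.8 / 6371 = 1.112196 rad.
Converting: φ₁ = -0.995012 rad, θ = 1.636421 rad.
Destination latitude: φ₂ = arcsin( sin φ₁ cos δ + cos φ₁ sin δ cos θ ) = arcsin(-0.403333) = -23.787°.
Then Δλ = atan2(0.487181, 0.104392) = 1.359711 rad, from sin θ sin δ cos φ₁ over cos δ − sin φ₁ sin φ₂.
λ₂ = -104.583° + 77.906° = -26.677°.

longitude -26.677°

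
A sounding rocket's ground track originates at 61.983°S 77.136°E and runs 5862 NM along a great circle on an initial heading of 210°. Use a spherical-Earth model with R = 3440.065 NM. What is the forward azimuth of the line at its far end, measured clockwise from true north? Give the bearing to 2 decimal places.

final bearing 345.81°

Central angle δ = d/R = 1.704038 rad.
Start latitude φ₁ = -1.081807 rad; initial bearing θ = 3.665191 rad.
sin φ₂ = sin φ₁ cos δ + cos φ₁ sin δ cos θ = (-0.882808)(-0.132847) + (0.469734)(0.991137)(-0.866025) = -0.285917
φ₂ = asin(-0.285917) = -0.289963 rad = -16.614°.
Then Δλ = atan2(-0.232785, -0.385257) = -2.598066 rad, from sin θ sin δ cos φ₁ over cos δ − sin φ₁ sin φ₂.
Hence λ₂ = 77.136° + -148.858° = -71.722°.
The forward bearing on arrival equals the back-azimuth from the destination plus 180°.
Back-azimuth from P₂ (-16.61°, -71.72°) to P₁ (-61.98°, 77.14°), with Δλ' = λ₁ − λ₂ = 148.86°: atan2( sin Δλ' cos φ₁ , cos φ₂ sin φ₁ − sin φ₂ cos φ₁ cos Δλ' ) = 165.81°.
Final bearing = (165.81° + 180°) mod 360° = 345.81°.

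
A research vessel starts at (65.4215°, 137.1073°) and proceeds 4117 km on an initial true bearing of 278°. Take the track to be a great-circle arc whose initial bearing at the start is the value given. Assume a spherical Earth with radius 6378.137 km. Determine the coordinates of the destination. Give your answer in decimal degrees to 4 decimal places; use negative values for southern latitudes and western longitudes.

δ = 4117/6378.137 = 0.645486 rad (36.9836°).
Start latitude φ₁ = 1.141821 rad; initial bearing θ = 4.852015 rad.
sin φ₂ = sin φ₁ cos δ + cos φ₁ sin δ cos θ = (0.909392)(0.798807) + (0.415940)(0.601587)(0.139173) = 0.761254
φ₂ = asin(0.761254) = 0.865244 rad = 49.5748°.
Δλ = atan2( sin θ sin δ cos φ₁ , cos δ − sin φ₁ sin φ₂ ) = atan2(-0.247789, 0.106529) = -1.164766 rad = -66.7362°.
λ₂ = λ₁ + Δλ = 70.3711°.

latitude 49.5748°, longitude 70.3711°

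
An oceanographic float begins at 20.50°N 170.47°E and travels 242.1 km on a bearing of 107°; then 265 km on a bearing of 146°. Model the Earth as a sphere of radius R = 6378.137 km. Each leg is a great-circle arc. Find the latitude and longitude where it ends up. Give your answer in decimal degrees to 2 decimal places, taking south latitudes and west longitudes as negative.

latitude 17.87°, longitude 174.08°

Apply the spherical direct solution leg by leg, carrying full precision between legs.
Leg 1: from (20.50°, 170.47°), δ = 242.1/6378.137 = 0.037958 rad, θ = 107° → φ = 19.85°, λ = 172.68°.
Leg 2: from (19.85°, 172.68°), δ = 265/6378.137 = 0.041548 rad, θ = 146° → φ = 17.87°, λ = 174.08°.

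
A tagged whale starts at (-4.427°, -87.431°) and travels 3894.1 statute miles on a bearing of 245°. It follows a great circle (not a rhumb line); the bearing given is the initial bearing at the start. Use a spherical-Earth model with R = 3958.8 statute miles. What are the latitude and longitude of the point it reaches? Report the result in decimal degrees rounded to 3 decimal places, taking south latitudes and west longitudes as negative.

Central angle δ = d/R = 0.983657 rad.
Converting: φ₁ = -0.077266 rad, θ = 4.276057 rad.
sin φ₂ = sin φ₁ cos δ + cos φ₁ sin δ cos θ = (-0.077189)(0.553982) + (0.997016)(0.832529)(-0.422618) = -0.393553
φ₂ = asin(-0.393553) = -0.404494 rad = -23.176°.
Then Δλ = atan2(-0.752276, 0.523604) = -0.962742 rad, from sin θ sin δ cos φ₁ over cos δ − sin φ₁ sin φ₂.
Hence λ₂ = -87.431° + -55.161° = -142.592°.

latitude -23.176°, longitude -142.592°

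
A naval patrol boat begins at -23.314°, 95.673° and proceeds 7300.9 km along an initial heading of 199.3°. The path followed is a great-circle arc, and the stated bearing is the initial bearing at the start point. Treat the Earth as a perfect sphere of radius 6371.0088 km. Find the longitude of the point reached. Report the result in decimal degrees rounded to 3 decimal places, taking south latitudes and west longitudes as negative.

longitude 12.902°

The arc subtends δ = 7300.9/6371.0088 = 1.145957 rad at the centre.
Start latitude φ₁ = -0.406906 rad; initial bearing θ = 3.478441 rad.
Destination latitude: φ₂ = arcsin( sin φ₁ cos δ + cos φ₁ sin δ cos θ ) = arcsin(-0.952817) = -72.329°.
For the longitude increment, Δλ = atan2( sin θ sin δ cos φ₁, cos δ − sin φ₁ sin φ₂ ) = atan2(-0.276546, 0.035079) = -82.771°.
λ₂ = λ₁ + Δλ = 12.902°.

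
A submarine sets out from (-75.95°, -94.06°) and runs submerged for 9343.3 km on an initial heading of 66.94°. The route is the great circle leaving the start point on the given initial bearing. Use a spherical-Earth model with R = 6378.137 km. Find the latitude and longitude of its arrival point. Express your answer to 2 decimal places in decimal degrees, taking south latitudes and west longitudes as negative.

latitude -0.46°, longitude -27.86°

Angular distance δ = d/R = 9343.3 / 6378.137 = 1.464895 rad.
Start latitude φ₁ = -1.325578 rad; initial bearing θ = 1.168323 rad.
Destination latitude: φ₂ = arcsin( sin φ₁ cos δ + cos φ₁ sin δ cos θ ) = arcsin(-0.007983) = -0.46°.
For the longitude increment, Δλ = atan2( sin θ sin δ cos φ₁, cos δ − sin φ₁ sin φ₂ ) = atan2(0.222119, 0.097959) = 66.20°.
Hence λ₂ = -94.06° + 66.20° = -27.86°.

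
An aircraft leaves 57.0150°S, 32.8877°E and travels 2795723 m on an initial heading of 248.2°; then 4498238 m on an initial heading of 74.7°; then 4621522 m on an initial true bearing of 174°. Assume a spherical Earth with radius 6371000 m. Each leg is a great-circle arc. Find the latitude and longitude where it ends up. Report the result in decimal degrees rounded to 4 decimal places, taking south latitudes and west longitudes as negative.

latitude -74.3856°, longitude 48.8602°

Apply the spherical direct solution leg by leg, carrying full precision between legs.
Leg 1: from (-57.0150°, 32.8877°), δ = 2795723/6371000 = 0.438820 rad, θ = 248.2° → φ = -57.6976°, λ = -14.6909°.
Leg 2: from (-57.6976°, -14.6909°), δ = 4498238/6371000 = 0.706049 rad, θ = 74.7° → φ = -33.4821°, λ = 33.9299°.
Leg 3: from (-33.4821°, 33.9299°), δ = 4621522/6371000 = 0.725400 rad, θ = 174° → φ = -74.3856°, λ = 48.8602°.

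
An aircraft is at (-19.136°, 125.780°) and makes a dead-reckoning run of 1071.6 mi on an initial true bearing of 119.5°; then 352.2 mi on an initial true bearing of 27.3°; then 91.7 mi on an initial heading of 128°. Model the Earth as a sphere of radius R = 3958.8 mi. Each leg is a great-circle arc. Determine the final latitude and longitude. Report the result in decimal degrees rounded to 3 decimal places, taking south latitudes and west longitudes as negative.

Apply the spherical direct solution leg by leg, carrying full precision between legs.
Leg 1: from (-19.136°, 125.780°), δ = 1071.6/3958.8 = 0.270688 rad, θ = 119.5° → φ = -26.121°, λ = 140.803°.
Leg 2: from (-26.121°, 140.803°), δ = 352.2/3958.8 = 0.088966 rad, θ = 27.3° → φ = -21.570°, λ = 143.314°.
Leg 3: from (-21.570°, 143.314°), δ = 91.7/3958.8 = 0.023164 rad, θ = 128° → φ = -22.383°, λ = 144.445°.

latitude -22.383°, longitude 144.445°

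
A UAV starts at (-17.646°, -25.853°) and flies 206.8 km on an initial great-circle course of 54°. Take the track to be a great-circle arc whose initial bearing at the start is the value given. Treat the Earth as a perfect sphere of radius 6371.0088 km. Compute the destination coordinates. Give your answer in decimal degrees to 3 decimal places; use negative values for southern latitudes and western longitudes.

Central angle δ = d/R = 0.032460 rad.
Converting: φ₁ = -0.307981 rad, θ = 0.942478 rad.
Destination latitude: φ₂ = arcsin( sin φ₁ cos δ + cos φ₁ sin δ cos θ ) = arcsin(-0.284797) = -16.547°.
Then Δλ = atan2(0.025020, 0.913141) = 0.027393 rad, from sin θ sin δ cos φ₁ over cos δ − sin φ₁ sin φ₂.
λ₂ = -25.853° + 1.570° = -24.283°.

latitude -16.547°, longitude -24.283°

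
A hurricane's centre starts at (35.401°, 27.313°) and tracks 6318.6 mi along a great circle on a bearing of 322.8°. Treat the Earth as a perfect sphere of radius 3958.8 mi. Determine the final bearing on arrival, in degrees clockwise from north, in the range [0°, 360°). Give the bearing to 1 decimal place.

δ = 6318.6/3958.8 = 1.596090 rad (91.4492°).
With φ₁ = 35.401° = 0.617864 rad and θ = 322.8° = 5.633923 rad:
Destination latitude: φ₂ = arcsin( sin φ₁ cos δ + cos φ₁ sin δ cos θ ) = arcsin(0.634407) = 39.376°.
For the longitude increment, Δλ = atan2( sin θ sin δ cos φ₁, cos δ − sin φ₁ sin φ₂ ) = atan2(-0.492662, -0.392800) = -128.565°.
Hence λ₂ = 27.313° + -128.565° = -101.252°.
The forward bearing on arrival equals the back-azimuth from the destination plus 180°.
Back-azimuth from P₂ (39.4°, -101.3°) to P₁ (35.4°, 27.3°), with Δλ' = λ₁ − λ₂ = 128.6°: atan2( sin Δλ' cos φ₁ , cos φ₂ sin φ₁ − sin φ₂ cos φ₁ cos Δλ' ) = 39.6°.
Final bearing = (39.6° + 180°) mod 360° = 219.6°.

final bearing 219.6°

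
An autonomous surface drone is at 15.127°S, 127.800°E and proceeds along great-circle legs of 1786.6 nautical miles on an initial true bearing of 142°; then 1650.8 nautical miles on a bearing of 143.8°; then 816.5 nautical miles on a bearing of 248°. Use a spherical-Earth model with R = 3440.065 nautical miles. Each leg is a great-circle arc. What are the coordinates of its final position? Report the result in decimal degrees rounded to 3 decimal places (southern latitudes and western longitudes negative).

latitude -59.112°, longitude 154.722°

Apply the spherical direct solution leg by leg, carrying full precision between legs.
Leg 1: from (-15.127°, 127.800°), δ = 1786.6/3440.065 = 0.519351 rad, θ = 142° → φ = -37.164°, λ = 150.347°.
Leg 2: from (-37.164°, 150.347°), δ = 1650.8/3440.065 = 0.479875 rad, θ = 143.8° → φ = -56.383°, λ = 179.851°.
Leg 3: from (-56.383°, 179.851°), δ = 816.5/3440.065 = 0.237350 rad, θ = 248° → φ = -59.112°, λ = 154.722°.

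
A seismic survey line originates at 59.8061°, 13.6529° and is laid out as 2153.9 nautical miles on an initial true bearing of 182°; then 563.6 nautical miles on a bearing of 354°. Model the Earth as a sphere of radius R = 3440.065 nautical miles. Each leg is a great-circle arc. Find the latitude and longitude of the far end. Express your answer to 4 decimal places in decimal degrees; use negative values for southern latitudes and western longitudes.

Apply the spherical direct solution leg by leg, carrying full precision between legs.
Leg 1: from (59.8061°, 13.6529°), δ = 2153.9/3440.065 = 0.626122 rad, θ = 182° → φ = 23.9432°, λ = 12.3707°.
Leg 2: from (23.9432°, 12.3707°), δ = 563.6/3440.065 = 0.163834 rad, θ = 354° → φ = 33.2742°, λ = 11.2022°.

latitude 33.2742°, longitude 11.2022°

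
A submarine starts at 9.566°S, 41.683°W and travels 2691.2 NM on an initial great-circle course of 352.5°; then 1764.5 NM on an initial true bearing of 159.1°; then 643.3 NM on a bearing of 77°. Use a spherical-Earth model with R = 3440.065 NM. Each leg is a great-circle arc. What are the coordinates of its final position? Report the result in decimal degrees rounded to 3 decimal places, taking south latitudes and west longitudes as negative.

latitude 9.260°, longitude -27.385°

Apply the spherical direct solution leg by leg, carrying full precision between legs.
Leg 1: from (-9.566°, -41.683°), δ = 2691.2/3440.065 = 0.782311 rad, θ = 352.5° → φ = 34.841°, λ = -48.120°.
Leg 2: from (34.841°, -48.120°), δ = 1764.5/3440.065 = 0.512926 rad, θ = 159.1° → φ = 6.980°, λ = -37.961°.
Leg 3: from (6.980°, -37.961°), δ = 643.3/3440.065 = 0.187002 rad, θ = 77° → φ = 9.260°, λ = -27.385°.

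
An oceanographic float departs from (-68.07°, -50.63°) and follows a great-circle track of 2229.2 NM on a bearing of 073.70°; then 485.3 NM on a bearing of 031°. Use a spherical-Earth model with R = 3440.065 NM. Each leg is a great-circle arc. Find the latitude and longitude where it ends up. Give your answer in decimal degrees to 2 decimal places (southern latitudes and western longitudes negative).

Apply the spherical direct solution leg by leg, carrying full precision between legs.
Leg 1: from (-68.07°, -50.63°), δ = 2229.2/3440.065 = 0.648011 rad, θ = 73.7° → φ = -42.56°, λ = 1.23°.
Leg 2: from (-42.56°, 1.23°), δ = 485.3/3440.065 = 0.141073 rad, θ = 31° → φ = -35.51°, λ = 6.33°.

latitude -35.51°, longitude 6.33°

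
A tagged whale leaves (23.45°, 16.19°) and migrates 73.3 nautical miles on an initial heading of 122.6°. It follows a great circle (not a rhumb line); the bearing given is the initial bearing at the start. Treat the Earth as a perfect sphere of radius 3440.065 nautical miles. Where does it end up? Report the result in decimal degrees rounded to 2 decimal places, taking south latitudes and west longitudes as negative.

latitude 22.79°, longitude 17.31°

The arc subtends δ = 73.3/3440.065 = 0.021308 rad at the centre.
With φ₁ = 23.45° = 0.409280 rad and θ = 122.6° = 2.139774 rad:
Applying the spherical law of cosines for sides, sin φ₂ = sin φ₁ cos δ + cos φ₁ sin δ cos θ = 0.387327, so φ₂ = 22.79°.
Δλ = atan2( sin θ sin δ cos φ₁ , cos δ − sin φ₁ sin φ₂ ) = atan2(0.016467, 0.845637) = 0.019470 rad = 1.12°.
Hence λ₂ = 16.19° + 1.12° = 17.31°.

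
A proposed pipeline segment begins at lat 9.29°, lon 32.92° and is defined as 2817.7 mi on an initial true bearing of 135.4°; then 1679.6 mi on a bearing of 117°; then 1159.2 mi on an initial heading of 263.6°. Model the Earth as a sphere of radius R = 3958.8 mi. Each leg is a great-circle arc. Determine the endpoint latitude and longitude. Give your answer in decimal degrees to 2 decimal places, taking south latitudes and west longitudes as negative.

Apply the spherical direct solution leg by leg, carrying full precision between legs.
Leg 1: from (9.29°, 32.92°), δ = 2817.7/3958.8 = 0.711756 rad, θ = 135.4° → φ = -19.68°, λ = 62.07°.
Leg 2: from (-19.68°, 62.07°), δ = 1679.6/3958.8 = 0.424270 rad, θ = 117° → φ = -28.87°, λ = 86.83°.
Leg 3: from (-28.87°, 86.83°), δ = 1159.2/3958.8 = 0.292816 rad, θ = 263.6° → φ = -29.37°, λ = 67.61°.

latitude -29.37°, longitude 67.61°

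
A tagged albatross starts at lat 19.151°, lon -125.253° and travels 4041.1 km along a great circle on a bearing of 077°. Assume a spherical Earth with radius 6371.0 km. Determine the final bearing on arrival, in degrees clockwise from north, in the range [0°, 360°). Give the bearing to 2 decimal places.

final bearing 91.45°

Central angle δ = d/R = 0.634296 rad.
Converting: φ₁ = 0.334248 rad, θ = 1.343904 rad.
sin φ₂ = sin φ₁ cos δ + cos φ₁ sin δ cos θ = (0.328059)(0.805489) + (0.944657)(0.592611)(0.224951) = 0.390179
φ₂ = asin(0.390179) = 0.400826 rad = 22.966°.
Δλ = atan2( sin θ sin δ cos φ₁ , cos δ − sin φ₁ sin φ₂ ) = atan2(0.545466, 0.677488) = 0.677862 rad = 38.839°.
λ₂ = -125.253° + 38.839° = -86.414°.
The forward bearing on arrival equals the back-azimuth from the destination plus 180°.
Back-azimuth from P₂ (22.97°, -86.41°) to P₁ (19.15°, -125.25°), with Δλ' = λ₁ − λ₂ = -38.84°: atan2( sin Δλ' cos φ₁ , cos φ₂ sin φ₁ − sin φ₂ cos φ₁ cos Δλ' ) = 271.45°.
Final bearing = (271.45° + 180°) mod 360° = 91.45°.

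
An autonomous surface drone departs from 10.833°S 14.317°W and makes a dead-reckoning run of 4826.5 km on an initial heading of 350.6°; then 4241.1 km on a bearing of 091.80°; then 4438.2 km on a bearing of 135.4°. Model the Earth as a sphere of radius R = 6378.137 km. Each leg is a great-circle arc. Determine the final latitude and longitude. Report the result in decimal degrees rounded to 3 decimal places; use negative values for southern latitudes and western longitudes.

latitude -6.418°, longitude 47.304°

Apply the spherical direct solution leg by leg, carrying full precision between legs.
Leg 1: from (-10.833°, -14.317°), δ = 4826.5/6378.137 = 0.756726 rad, θ = 350.6° → φ = 31.911°, λ = -21.908°.
Leg 2: from (31.911°, -21.908°), δ = 4241.1/6378.137 = 0.664943 rad, θ = 91.8° → φ = 23.549°, λ = 20.371°.
Leg 3: from (23.549°, 20.371°), δ = 4438.2/6378.137 = 0.695846 rad, θ = 135.4° → φ = -6.418°, λ = 47.304°.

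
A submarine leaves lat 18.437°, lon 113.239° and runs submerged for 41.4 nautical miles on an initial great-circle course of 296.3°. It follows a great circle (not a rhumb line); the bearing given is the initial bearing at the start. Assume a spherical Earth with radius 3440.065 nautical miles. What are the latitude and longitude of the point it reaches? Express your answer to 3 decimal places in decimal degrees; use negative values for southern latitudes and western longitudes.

The arc subtends δ = 41.4/3440.065 = 0.012035 rad at the centre.
With φ₁ = 18.437° = 0.321786 rad and θ = 296.3° = 5.171411 rad:
sin φ₂ = sin φ₁ cos δ + cos φ₁ sin δ cos θ = (0.316262)(0.999928) + (0.948672)(0.012034)(0.443071) = 0.321297
φ₂ = asin(0.321297) = 0.327099 rad = 18.741°.
For the longitude increment, Δλ = atan2( sin θ sin δ cos φ₁, cos δ − sin φ₁ sin φ₂ ) = atan2(-0.010235, 0.898314) = -0.653°.
Hence λ₂ = 113.239° + -0.653° = 112.586°.

latitude 18.741°, longitude 112.586°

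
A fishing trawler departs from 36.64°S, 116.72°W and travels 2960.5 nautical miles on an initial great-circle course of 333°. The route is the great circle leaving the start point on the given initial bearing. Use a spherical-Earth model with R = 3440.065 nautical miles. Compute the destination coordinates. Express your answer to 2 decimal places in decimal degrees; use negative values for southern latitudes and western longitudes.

latitude 8.80°, longitude -137.11°

δ = 2960.5/3440.065 = 0.860594 rad (49.3084°).
Start latitude φ₁ = -0.639489 rad; initial bearing θ = 5.811946 rad.
Applying the spherical law of cosines for sides, sin φ₂ = sin φ₁ cos δ + cos φ₁ sin δ cos θ = 0.152996, so φ₂ = 8.80°.
Then Δλ = atan2(-0.276210, 0.743293) = -0.355789 rad, from sin θ sin δ cos φ₁ over cos δ − sin φ₁ sin φ₂.
λ₂ = λ₁ + Δλ = -137.11°.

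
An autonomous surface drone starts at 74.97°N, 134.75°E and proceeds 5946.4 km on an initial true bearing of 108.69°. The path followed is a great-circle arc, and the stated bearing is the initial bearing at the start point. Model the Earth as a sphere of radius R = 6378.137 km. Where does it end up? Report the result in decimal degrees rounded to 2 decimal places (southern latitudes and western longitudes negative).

latitude 30.59°, longitude -163.17°

The arc subtends δ = 5946.4/6378.137 = 0.932310 rad at the centre.
With φ₁ = 74.97° = 1.308473 rad and θ = 108.69° = 1.896998 rad:
Destination latitude: φ₂ = arcsin( sin φ₁ cos δ + cos φ₁ sin δ cos θ ) = arcsin(0.508863) = 30.59°.
For the longitude increment, Δλ = atan2( sin θ sin δ cos φ₁, cos δ − sin φ₁ sin φ₂ ) = atan2(0.197256, 0.104526) = 62.08°.
λ₂ = 134.75° + 62.08° = 196.83°, normalized to (−180°, 180°] → -163.17°.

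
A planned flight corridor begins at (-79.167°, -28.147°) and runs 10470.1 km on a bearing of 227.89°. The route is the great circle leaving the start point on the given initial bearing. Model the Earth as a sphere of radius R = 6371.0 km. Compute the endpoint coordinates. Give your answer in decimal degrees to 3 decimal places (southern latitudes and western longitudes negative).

latitude -3.121°, longitude -160.330°

δ = 10470.1/6371 = 1.643400 rad (94.1599°).
Start latitude φ₁ = -1.381725 rad; initial bearing θ = 3.977431 rad.
sin φ₂ = sin φ₁ cos δ + cos φ₁ sin δ cos θ = (-0.982179)(-0.072540) + (0.187947)(0.997366)(-0.670556) = -0.054450
φ₂ = asin(-0.054450) = -0.054477 rad = -3.121°.
Δλ = atan2( sin θ sin δ cos φ₁ , cos δ − sin φ₁ sin φ₂ ) = atan2(-0.139063, -0.126019) = -2.307029 rad = -132.183°.
λ₂ = -28.147° + -132.183° = -160.330°.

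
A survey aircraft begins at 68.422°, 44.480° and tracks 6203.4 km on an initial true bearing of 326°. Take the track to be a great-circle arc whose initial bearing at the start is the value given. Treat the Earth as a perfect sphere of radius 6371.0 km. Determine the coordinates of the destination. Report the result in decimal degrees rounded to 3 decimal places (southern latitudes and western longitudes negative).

Central angle δ = d/R = 0.973693 rad.
With φ₁ = 68.422° = 1.194189 rad and θ = 326° = 5.689773 rad:
Applying the spherical law of cosines for sides, sin φ₂ = sin φ₁ cos δ + cos φ₁ sin δ cos θ = 0.774982, so φ₂ = 50.803°.
Then Δλ = atan2(-0.170068, -0.158421) = -2.320751 rad, from sin θ sin δ cos φ₁ over cos δ − sin φ₁ sin φ₂.
λ₂ = λ₁ + Δλ = -88.489°.

latitude 50.803°, longitude -88.489°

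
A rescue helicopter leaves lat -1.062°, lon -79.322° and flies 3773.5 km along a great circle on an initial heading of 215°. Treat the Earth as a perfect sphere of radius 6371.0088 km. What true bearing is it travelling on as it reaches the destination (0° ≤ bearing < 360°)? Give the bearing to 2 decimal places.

δ = 3773.5/6371.0088 = 0.592292 rad (33.9359°).
Start latitude φ₁ = -0.018535 rad; initial bearing θ = 3.752458 rad.
Destination latitude: φ₂ = arcsin( sin φ₁ cos δ + cos φ₁ sin δ cos θ ) = arcsin(-0.472602) = -28.203°.
Then Δλ = atan2(-0.320152, 0.820904) = -0.371856 rad, from sin θ sin δ cos φ₁ over cos δ − sin φ₁ sin φ₂.
λ₂ = -79.322° + -21.306° = -100.628°.
The forward bearing on arrival equals the back-azimuth from the destination plus 180°.
Back-azimuth from P₂ (-28.20°, -100.63°) to P₁ (-1.06°, -79.32°), with Δλ' = λ₁ − λ₂ = 21.31°: atan2( sin Δλ' cos φ₁ , cos φ₂ sin φ₁ − sin φ₂ cos φ₁ cos Δλ' ) = 40.60°.
Final bearing = (40.60° + 180°) mod 360° = 220.60°.

final bearing 220.60°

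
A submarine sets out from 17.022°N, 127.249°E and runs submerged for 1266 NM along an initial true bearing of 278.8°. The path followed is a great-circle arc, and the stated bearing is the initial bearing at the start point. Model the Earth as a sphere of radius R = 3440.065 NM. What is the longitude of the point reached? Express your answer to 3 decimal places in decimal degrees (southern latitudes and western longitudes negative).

Angular distance δ = d/R = 1266 / 3440.065 = 0.368016 rad.
With φ₁ = 17.022° = 0.297090 rad and θ = 278.8° = 4.865978 rad:
sin φ₂ = sin φ₁ cos δ + cos φ₁ sin δ cos θ = (0.292739)(0.933043) + (0.956192)(0.359765)(0.152986) = 0.325766
φ₂ = asin(0.325766) = 0.331822 rad = 19.012°.
Then Δλ = atan2(-0.339955, 0.837679) = -0.385522 rad, from sin θ sin δ cos φ₁ over cos δ − sin φ₁ sin φ₂.
Hence λ₂ = 127.249° + -22.089° = 105.160°.

longitude 105.160°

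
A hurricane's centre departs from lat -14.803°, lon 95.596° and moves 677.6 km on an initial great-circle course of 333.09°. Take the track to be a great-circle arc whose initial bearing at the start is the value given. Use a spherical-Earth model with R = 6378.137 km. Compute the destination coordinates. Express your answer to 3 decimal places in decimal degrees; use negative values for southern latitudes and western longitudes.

latitude -9.360°, longitude 92.808°

δ = 677.6/6378.137 = 0.106238 rad (6.0870°).
Converting: φ₁ = -0.258361 rad, θ = 5.813517 rad.
Destination latitude: φ₂ = arcsin( sin φ₁ cos δ + cos φ₁ sin δ cos θ ) = arcsin(-0.162638) = -9.360°.
For the longitude increment, Δλ = atan2( sin θ sin δ cos φ₁, cos δ − sin φ₁ sin φ₂ ) = atan2(-0.046399, 0.952809) = -2.788°.
Hence λ₂ = 95.596° + -2.788° = 92.808°.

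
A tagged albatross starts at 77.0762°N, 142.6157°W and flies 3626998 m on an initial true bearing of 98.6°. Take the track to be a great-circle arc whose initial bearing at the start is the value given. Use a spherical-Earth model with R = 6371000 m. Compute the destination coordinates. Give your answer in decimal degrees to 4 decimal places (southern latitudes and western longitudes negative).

δ = 3626998/6371000 = 0.569298 rad (32.6184°).
Start latitude φ₁ = 1.345233 rad; initial bearing θ = 1.720895 rad.
Applying the spherical law of cosines for sides, sin φ₂ = sin φ₁ cos δ + cos φ₁ sin δ cos θ = 0.802915, so φ₂ = 53.4094°.
Then Δλ = atan2(0.119204, 0.059703) = 1.106468 rad, from sin θ sin δ cos φ₁ over cos δ − sin φ₁ sin φ₂.
Hence λ₂ = -142.6157° + 63.3959° = -79.2198°.

latitude 53.4094°, longitude -79.2198°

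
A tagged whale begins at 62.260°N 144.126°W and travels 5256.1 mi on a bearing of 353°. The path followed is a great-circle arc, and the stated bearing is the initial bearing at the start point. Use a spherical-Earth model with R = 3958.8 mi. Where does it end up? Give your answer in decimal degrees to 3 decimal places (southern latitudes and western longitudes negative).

latitude 41.411°, longitude 44.948°

Central angle δ = d/R = 1.327700 rad.
Start latitude φ₁ = 1.086642 rad; initial bearing θ = 6.161012 rad.
sin φ₂ = sin φ₁ cos δ + cos φ₁ sin δ cos θ = (0.885069)(0.240709) + (0.465460)(0.970597)(0.992546) = 0.661451
φ₂ = asin(0.661451) = 0.722751 rad = 41.411°.
For the longitude increment, Δλ = atan2( sin θ sin δ cos φ₁, cos δ − sin φ₁ sin φ₂ ) = atan2(-0.055057, -0.344721) = -170.926°.
λ₂ = -144.126° + -170.926° = -315.052°, normalized to (−180°, 180°] → 44.948°.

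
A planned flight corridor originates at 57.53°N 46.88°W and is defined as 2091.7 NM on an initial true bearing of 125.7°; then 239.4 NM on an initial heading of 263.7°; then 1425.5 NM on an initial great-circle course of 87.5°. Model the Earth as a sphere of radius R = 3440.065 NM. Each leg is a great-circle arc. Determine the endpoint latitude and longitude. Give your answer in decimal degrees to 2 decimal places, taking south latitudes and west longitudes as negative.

Apply the spherical direct solution leg by leg, carrying full precision between legs.
Leg 1: from (57.53°, -46.88°), δ = 2091.7/3440.065 = 0.608041 rad, θ = 125.7° → φ = 30.90°, λ = -14.15°.
Leg 2: from (30.90°, -14.15°), δ = 239.4/3440.065 = 0.069592 rad, θ = 263.7° → φ = 30.38°, λ = -18.75°.
Leg 3: from (30.38°, -18.75°), δ = 1425.5/3440.065 = 0.414382 rad, θ = 87.5° → φ = 28.56°, λ = 8.51°.

latitude 28.56°, longitude 8.51°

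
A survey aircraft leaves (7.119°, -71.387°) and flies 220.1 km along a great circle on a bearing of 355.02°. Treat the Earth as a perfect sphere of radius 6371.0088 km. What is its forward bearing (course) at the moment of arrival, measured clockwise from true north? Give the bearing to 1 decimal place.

Angular distance δ = d/R = 220.1 / 6371.0088 = 0.034547 rad.
Start latitude φ₁ = 0.124250 rad; initial bearing θ = 6.196268 rad.
Destination latitude: φ₂ = arcsin( sin φ₁ cos δ + cos φ₁ sin δ cos θ ) = arcsin(0.158001) = 9.091°.
Then Δλ = atan2(-0.002975, 0.979822) = -0.003037 rad, from sin θ sin δ cos φ₁ over cos δ − sin φ₁ sin φ₂.
λ₂ = λ₁ + Δλ = -71.561°.
The forward bearing on arrival equals the back-azimuth from the destination plus 180°.
Back-azimuth from P₂ (9.1°, -71.6°) to P₁ (7.1°, -71.4°), with Δλ' = λ₁ − λ₂ = 0.2°: atan2( sin Δλ' cos φ₁ , cos φ₂ sin φ₁ − sin φ₂ cos φ₁ cos Δλ' ) = 175.0°.
Final bearing = (175.0° + 180°) mod 360° = 355.0°.

final bearing 355.0°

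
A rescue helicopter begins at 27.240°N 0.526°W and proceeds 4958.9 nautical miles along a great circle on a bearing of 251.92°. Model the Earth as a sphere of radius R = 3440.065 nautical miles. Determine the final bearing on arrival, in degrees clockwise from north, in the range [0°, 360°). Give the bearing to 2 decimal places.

Central angle δ = d/R = 1.441513 rad.
With φ₁ = 27.240° = 0.475428 rad and θ = 251.92° = 4.396833 rad:
sin φ₂ = sin φ₁ cos δ + cos φ₁ sin δ cos θ = (0.457719)(0.128923) + (0.889097)(0.991655)(-0.310345) = -0.214613
φ₂ = asin(-0.214613) = -0.216296 rad = -12.393°.
Then Δλ = atan2(-0.838144, 0.227156) = -1.306132 rad, from sin θ sin δ cos φ₁ over cos δ − sin φ₁ sin φ₂.
λ₂ = λ₁ + Δλ = -75.362°.
The forward bearing on arrival equals the back-azimuth from the destination plus 180°.
Back-azimuth from P₂ (-12.39°, -75.36°) to P₁ (27.24°, -0.53°), with Δλ' = λ₁ − λ₂ = 74.84°: atan2( sin Δλ' cos φ₁ , cos φ₂ sin φ₁ − sin φ₂ cos φ₁ cos Δλ' ) = 59.92°.
Final bearing = (59.92° + 180°) mod 360° = 239.92°.

final bearing 239.92°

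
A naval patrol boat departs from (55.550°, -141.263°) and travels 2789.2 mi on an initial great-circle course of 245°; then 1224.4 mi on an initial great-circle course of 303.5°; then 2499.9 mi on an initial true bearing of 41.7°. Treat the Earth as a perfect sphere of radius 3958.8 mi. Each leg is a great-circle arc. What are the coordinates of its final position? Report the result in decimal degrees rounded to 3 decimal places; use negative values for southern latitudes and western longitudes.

latitude 56.763°, longitude -155.769°

Apply the spherical direct solution leg by leg, carrying full precision between legs.
Leg 1: from (55.550°, -141.263°), δ = 2789.2/3958.8 = 0.704557 rad, θ = 245° → φ = 28.257°, λ = 176.945°.
Leg 2: from (28.257°, 176.945°), δ = 1224.4/3958.8 = 0.309286 rad, θ = 303.5° → φ = 36.794°, λ = 158.466°.
Leg 3: from (36.794°, 158.466°), δ = 2499.9/3958.8 = 0.631479 rad, θ = 41.7° → φ = 56.763°, λ = -155.769°.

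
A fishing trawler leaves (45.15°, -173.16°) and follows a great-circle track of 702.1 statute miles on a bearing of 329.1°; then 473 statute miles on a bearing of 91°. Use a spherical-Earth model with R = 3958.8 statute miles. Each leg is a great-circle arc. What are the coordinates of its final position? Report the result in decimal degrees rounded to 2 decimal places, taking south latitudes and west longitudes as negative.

Apply the spherical direct solution leg by leg, carrying full precision between legs.
Leg 1: from (45.15°, -173.16°), δ = 702.1/3958.8 = 0.177352 rad, θ = 329.1° → φ = 53.57°, λ = 178.06°.
Leg 2: from (53.57°, 178.06°), δ = 473/3958.8 = 0.119481 rad, θ = 91° → φ = 52.90°, λ = -170.54°.

latitude 52.90°, longitude -170.54°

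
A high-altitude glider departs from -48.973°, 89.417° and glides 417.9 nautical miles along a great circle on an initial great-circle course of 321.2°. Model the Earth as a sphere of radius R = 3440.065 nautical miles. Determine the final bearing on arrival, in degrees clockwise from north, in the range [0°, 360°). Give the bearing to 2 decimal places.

final bearing 325.53°

The arc subtends δ = 417.9/3440.065 = 0.121480 rad at the centre.
Start latitude φ₁ = -0.854740 rad; initial bearing θ = 5.605998 rad.
Destination latitude: φ₂ = arcsin( sin φ₁ cos δ + cos φ₁ sin δ cos θ ) = arcsin(-0.686848) = -43.381°.
Δλ = atan2( sin θ sin δ cos φ₁ , cos δ − sin φ₁ sin φ₂ ) = atan2(-0.049843, 0.474472) = -0.104666 rad = -5.997°.
λ₂ = 89.417° + -5.997° = 83.420°.
The forward bearing on arrival equals the back-azimuth from the destination plus 180°.
Back-azimuth from P₂ (-43.38°, 83.42°) to P₁ (-48.97°, 89.42°), with Δλ' = λ₁ − λ₂ = 6.00°: atan2( sin Δλ' cos φ₁ , cos φ₂ sin φ₁ − sin φ₂ cos φ₁ cos Δλ' ) = 145.53°.
Final bearing = (145.53° + 180°) mod 360° = 325.53°.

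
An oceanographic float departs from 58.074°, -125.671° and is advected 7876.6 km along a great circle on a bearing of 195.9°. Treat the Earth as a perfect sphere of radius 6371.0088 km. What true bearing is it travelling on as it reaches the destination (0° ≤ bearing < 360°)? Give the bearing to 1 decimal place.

Central angle δ = d/R = 1.236319 rad.
Start latitude φ₁ = 1.013583 rad; initial bearing θ = 3.419100 rad.
Applying the spherical law of cosines for sides, sin φ₂ = sin φ₁ cos δ + cos φ₁ sin δ cos θ = -0.201789, so φ₂ = -11.642°.
Δλ = atan2( sin θ sin δ cos φ₁ , cos δ − sin φ₁ sin φ₂ ) = atan2(-0.136847, 0.499540) = -0.267387 rad = -15.320°.
λ₂ = λ₁ + Δλ = -140.991°.
The forward bearing on arrival equals the back-azimuth from the destination plus 180°.
Back-azimuth from P₂ (-11.6°, -141.0°) to P₁ (58.1°, -125.7°), with Δλ' = λ₁ − λ₂ = 15.3°: atan2( sin Δλ' cos φ₁ , cos φ₂ sin φ₁ − sin φ₂ cos φ₁ cos Δλ' ) = 8.5°.
Final bearing = (8.5° + 180°) mod 360° = 188.5°.

final bearing 188.5°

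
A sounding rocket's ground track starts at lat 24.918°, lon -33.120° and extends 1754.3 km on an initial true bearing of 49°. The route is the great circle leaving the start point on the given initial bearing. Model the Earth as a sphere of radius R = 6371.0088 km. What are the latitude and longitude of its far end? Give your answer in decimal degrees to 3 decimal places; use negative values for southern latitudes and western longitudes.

latitude 34.557°, longitude -18.692°

δ = 1754.3/6371.0088 = 0.275357 rad (15.7768°).
With φ₁ = 24.918° = 0.434901 rad and θ = 49° = 0.855211 rad:
Destination latitude: φ₂ = arcsin( sin φ₁ cos δ + cos φ₁ sin δ cos θ ) = arcsin(0.567220) = 34.557°.
Then Δλ = atan2(0.186097, 0.723347) = 0.251811 rad, from sin θ sin δ cos φ₁ over cos δ − sin φ₁ sin φ₂.
λ₂ = λ₁ + Δλ = -18.692°.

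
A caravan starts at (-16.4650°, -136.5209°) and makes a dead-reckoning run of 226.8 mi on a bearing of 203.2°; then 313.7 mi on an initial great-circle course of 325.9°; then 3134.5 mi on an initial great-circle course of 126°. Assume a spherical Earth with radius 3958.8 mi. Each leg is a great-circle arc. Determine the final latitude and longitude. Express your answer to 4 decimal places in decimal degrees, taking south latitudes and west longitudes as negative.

Apply the spherical direct solution leg by leg, carrying full precision between legs.
Leg 1: from (-16.4650°, -136.5209°), δ = 226.8/3958.8 = 0.057290 rad, θ = 203.2° → φ = -19.4774°, λ = -137.8919°.
Leg 2: from (-19.4774°, -137.8919°), δ = 313.7/3958.8 = 0.079241 rad, θ = 325.9° → φ = -15.6995°, λ = -140.5341°.
Leg 3: from (-15.6995°, -140.5341°), δ = 3134.5/3958.8 = 0.791780 rad, θ = 126° → φ = -36.3545°, λ = -94.9046°.

latitude -36.3545°, longitude -94.9046°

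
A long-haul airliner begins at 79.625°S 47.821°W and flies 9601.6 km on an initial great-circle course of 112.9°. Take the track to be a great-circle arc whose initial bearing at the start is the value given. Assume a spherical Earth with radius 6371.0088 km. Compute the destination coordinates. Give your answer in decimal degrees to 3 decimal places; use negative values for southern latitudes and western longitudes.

latitude -7.618°, longitude 64.130°

The arc subtends δ = 9601.6/6371.0088 = 1.507077 rad at the centre.
Start latitude φ₁ = -1.389718 rad; initial bearing θ = 1.970477 rad.
Applying the spherical law of cosines for sides, sin φ₂ = sin φ₁ cos δ + cos φ₁ sin δ cos θ = -0.132570, so φ₂ = -7.618°.
Then Δλ = atan2(0.165560, -0.066726) = 1.953917 rad, from sin θ sin δ cos φ₁ over cos δ − sin φ₁ sin φ₂.
λ₂ = λ₁ + Δλ = 64.130°.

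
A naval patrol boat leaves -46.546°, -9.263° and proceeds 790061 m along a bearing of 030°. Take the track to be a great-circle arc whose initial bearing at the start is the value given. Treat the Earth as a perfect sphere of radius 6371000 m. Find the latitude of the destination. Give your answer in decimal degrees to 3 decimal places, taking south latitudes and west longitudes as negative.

latitude -40.292°

The arc subtends δ = 790061/6371000 = 0.124009 rad at the centre.
With φ₁ = -46.546° = -0.812381 rad and θ = 30° = 0.523599 rad:
sin φ₂ = sin φ₁ cos δ + cos φ₁ sin δ cos θ = (-0.725927)(0.992321) + (0.687772)(0.123691)(0.866025) = -0.646678
φ₂ = asin(-0.646678) = -0.703221 rad = -40.292°.
For the longitude increment, Δλ = atan2( sin θ sin δ cos φ₁, cos δ − sin φ₁ sin φ₂ ) = atan2(0.042536, 0.522880) = 4.651°.
Hence λ₂ = -9.263° + 4.651° = -4.612°.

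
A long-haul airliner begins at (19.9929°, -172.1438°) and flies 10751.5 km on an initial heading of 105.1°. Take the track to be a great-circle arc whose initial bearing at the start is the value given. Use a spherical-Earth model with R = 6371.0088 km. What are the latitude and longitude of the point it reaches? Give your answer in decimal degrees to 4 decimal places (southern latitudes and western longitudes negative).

Central angle δ = d/R = 1.687566 rad.
Converting: φ₁ = 0.348942 rad, θ = 1.834341 rad.
sin φ₂ = sin φ₁ cos δ + cos φ₁ sin δ cos θ = (0.341904)(-0.116505) + (0.939735)(0.993190)(-0.260505) = -0.282972
φ₂ = asin(-0.282972) = -0.286891 rad = -16.4376°.
For the longitude increment, Δλ = atan2( sin θ sin δ cos φ₁, cos δ − sin φ₁ sin φ₂ ) = atan2(0.901110, -0.019756) = 91.2559°.
Hence λ₂ = -172.1438° + 91.2559° = -80.8879°.

latitude -16.4376°, longitude -80.8879°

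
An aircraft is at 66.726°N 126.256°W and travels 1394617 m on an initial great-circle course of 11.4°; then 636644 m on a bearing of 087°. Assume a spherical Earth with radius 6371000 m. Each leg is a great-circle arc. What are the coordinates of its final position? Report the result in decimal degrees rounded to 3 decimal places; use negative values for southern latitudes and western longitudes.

latitude 77.672°, longitude -85.721°

Apply the spherical direct solution leg by leg, carrying full precision between legs.
Leg 1: from (66.726°, -126.256°), δ = 1394617/6371000 = 0.218901 rad, θ = 11.4° → φ = 78.759°, λ = -113.536°.
Leg 2: from (78.759°, -113.536°), δ = 636644/6371000 = 0.099928 rad, θ = 87° → φ = 77.672°, λ = -85.721°.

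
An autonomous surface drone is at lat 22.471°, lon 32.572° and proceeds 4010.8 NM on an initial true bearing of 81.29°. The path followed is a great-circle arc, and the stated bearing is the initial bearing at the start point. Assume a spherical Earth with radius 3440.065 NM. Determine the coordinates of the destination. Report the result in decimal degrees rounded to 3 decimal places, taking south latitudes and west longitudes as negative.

Angular distance δ = d/R = 4010.8 / 3440.065 = 1.165908 rad.
Converting: φ₁ = 0.392193 rad, θ = 1.418778 rad.
Destination latitude: φ₂ = arcsin( sin φ₁ cos δ + cos φ₁ sin δ cos θ ) = arcsin(0.279182) = 16.211°.
Δλ = atan2( sin θ sin δ cos φ₁ , cos δ − sin φ₁ sin φ₂ ) = atan2(0.839563, 0.287208) = 1.241184 rad = 71.115°.
λ₂ = 32.572° + 71.115° = 103.687°.

latitude 16.211°, longitude 103.687°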